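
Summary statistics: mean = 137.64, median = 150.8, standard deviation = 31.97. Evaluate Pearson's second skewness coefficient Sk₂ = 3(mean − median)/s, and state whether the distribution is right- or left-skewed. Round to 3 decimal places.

Sk₂ = 3(137.64 − 150.8) / 31.97 = 3 × -13.1600 / 31.97
    = -39.4800 / 31.97 ≈ -1.235
Sk₂ < 0 ⇒ mean < median ⇒ left-skewed (negative skew).

-1.235, left-skewed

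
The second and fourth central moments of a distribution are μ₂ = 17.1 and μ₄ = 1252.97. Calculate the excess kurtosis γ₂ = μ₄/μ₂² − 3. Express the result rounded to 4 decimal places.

1.2850

μ₂² = 17.1² = 292.41000
μ₄/μ₂² = 1252.97 / 292.41000 = 4.28498
γ₂ = 4.28498 − 3 ≈ 1.2850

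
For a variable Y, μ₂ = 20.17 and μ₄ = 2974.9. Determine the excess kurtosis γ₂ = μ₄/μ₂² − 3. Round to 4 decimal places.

μ₂² = 20.17² = 406.82890
μ₄/μ₂² = 2974.9 / 406.82890 = 7.31241
γ₂ = 7.31241 − 3 ≈ 4.3124

4.3124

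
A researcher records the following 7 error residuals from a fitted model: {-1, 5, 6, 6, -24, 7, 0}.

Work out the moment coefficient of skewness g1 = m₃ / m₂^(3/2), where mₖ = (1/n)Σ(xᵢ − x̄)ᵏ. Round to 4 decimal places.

x̄ = (-1 + 5 + 6 + 6 - 24 + 7 + 0) / 7 = -0.1429
deviations (xᵢ − x̄): -0.8571, 5.1429, 6.1429, 6.1429, -23.8571, 7.1429, 0.1429
Σ(xᵢ − x̄)² = 722.8571 ⇒ m₂ = 722.8571/7 = 103.26531
Σ(xᵢ − x̄)³ = -12615.1837 ⇒ m₃ = -12615.1837/7 = -1802.16910
m₂^(3/2) = 103.26531^(1.5) = 1049.37728
g1 = m₃ / m₂^(3/2) = -1802.16910 / 1049.37728 ≈ -1.7174

-1.7174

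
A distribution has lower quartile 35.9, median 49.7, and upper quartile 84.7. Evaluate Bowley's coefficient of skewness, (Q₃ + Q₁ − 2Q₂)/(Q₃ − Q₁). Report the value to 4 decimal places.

0.4344

numerator: Q₃ + Q₁ − 2Q₂ = 84.7 + 35.9 − 2×49.7 = 21.2000
denominator: Q₃ − Q₁ = 84.7 − 35.9 = 48.8000
Bowley skewness = 21.2000 / 48.8000 ≈ 0.4344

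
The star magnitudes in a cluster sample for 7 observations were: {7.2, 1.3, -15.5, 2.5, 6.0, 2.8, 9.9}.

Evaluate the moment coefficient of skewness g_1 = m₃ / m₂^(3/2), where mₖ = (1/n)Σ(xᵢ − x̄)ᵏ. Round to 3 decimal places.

-1.480

x̄ = (7.2 + 1.3 - 15.5 + 2.5 + 6.0 + 2.8 + 9.9) / 7 = 2.0286
deviations (xᵢ − x̄): 5.1714, -0.7286, -17.5286, 0.4714, 3.9714, 0.7714, 7.8714
Σ(xᵢ − x̄)² = 413.0743 ⇒ m₂ = 413.0743/7 = 59.01061
Σ(xᵢ − x̄)³ = -4696.8405 ⇒ m₃ = -4696.8405/7 = -670.97722
m₂^(3/2) = 59.01061^(1.5) = 453.30988
g_1 = m₃ / m₂^(3/2) = -670.97722 / 453.30988 ≈ -1.480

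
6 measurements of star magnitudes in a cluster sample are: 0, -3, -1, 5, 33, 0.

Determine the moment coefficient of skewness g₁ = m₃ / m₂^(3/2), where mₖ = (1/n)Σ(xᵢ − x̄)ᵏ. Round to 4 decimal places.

1.6469

x̄ = (0 - 3 - 1 + 5 + 33 + 0) / 6 = 5.6667
deviations (xᵢ − x̄): -5.6667, -8.6667, -6.6667, -0.6667, 27.3333, -5.6667
Σ(xᵢ − x̄)² = 931.3333 ⇒ m₂ = 931.3333/6 = 155.22222
Σ(xᵢ − x̄)³ = 19109.5556 ⇒ m₃ = 19109.5556/6 = 3184.92593
m₂^(3/2) = 155.22222^(1.5) = 1933.88589
g₁ = m₃ / m₂^(3/2) = 3184.92593 / 1933.88589 ≈ 1.6469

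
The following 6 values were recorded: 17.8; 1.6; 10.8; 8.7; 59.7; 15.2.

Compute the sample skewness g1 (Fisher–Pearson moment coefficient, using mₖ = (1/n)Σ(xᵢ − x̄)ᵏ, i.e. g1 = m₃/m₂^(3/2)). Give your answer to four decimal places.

x̄ = (17.8 + 1.6 + 10.8 + 8.7 + 59.7 + 15.2) / 6 = 18.9667
deviations (xᵢ − x̄): -1.1667, -17.3667, -8.1667, -10.2667, 40.7333, -3.7667
Σ(xᵢ − x̄)² = 2148.4533 ⇒ m₂ = 2148.4533/6 = 358.07556
Σ(xᵢ − x̄)³ = 60665.2696 ⇒ m₃ = 60665.2696/6 = 10110.87826
m₂^(3/2) = 358.07556^(1.5) = 6775.82236
g1 = m₃ / m₂^(3/2) = 10110.87826 / 6775.82236 ≈ 1.4922

1.4922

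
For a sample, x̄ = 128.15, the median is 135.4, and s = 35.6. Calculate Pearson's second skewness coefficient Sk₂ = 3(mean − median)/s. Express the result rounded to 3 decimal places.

-0.611

Sk₂ = 3(128.15 − 135.4) / 35.6 = 3 × -7.2500 / 35.6
    = -21.7500 / 35.6 ≈ -0.611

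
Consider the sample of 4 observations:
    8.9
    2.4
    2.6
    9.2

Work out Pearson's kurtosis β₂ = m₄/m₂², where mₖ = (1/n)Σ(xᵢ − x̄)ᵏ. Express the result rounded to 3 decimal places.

x̄ = 5.7750
Σ(xᵢ − x̄)² = 42.9675 ⇒ m₂ = 10.74188
Σ(xᵢ − x̄)⁴ = 464.3403 ⇒ m₄ = 116.08508
m₂² = 115.38788
β₂ = m₄/m₂² = 116.08508 / 115.38788 ≈ 1.006

1.006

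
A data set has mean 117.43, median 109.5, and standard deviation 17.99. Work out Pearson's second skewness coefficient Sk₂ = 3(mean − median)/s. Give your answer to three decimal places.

1.322

Sk₂ = 3(117.43 − 109.5) / 17.99 = 3 × 7.9300 / 17.99
    = 23.7900 / 17.99 ≈ 1.322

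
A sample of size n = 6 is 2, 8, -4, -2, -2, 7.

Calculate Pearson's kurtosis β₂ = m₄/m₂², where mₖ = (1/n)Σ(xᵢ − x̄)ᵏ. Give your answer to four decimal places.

x̄ = 1.5000
Σ(xᵢ − x̄)² = 127.5000 ⇒ m₂ = 21.25000
Σ(xᵢ − x̄)⁴ = 3915.3750 ⇒ m₄ = 652.56250
m₂² = 451.56250
β₂ = m₄/m₂² = 652.56250 / 451.56250 ≈ 1.4451

1.4451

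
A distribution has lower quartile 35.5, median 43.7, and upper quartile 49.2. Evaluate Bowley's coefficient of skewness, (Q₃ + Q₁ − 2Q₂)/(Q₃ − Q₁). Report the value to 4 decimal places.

-0.1971

numerator: Q₃ + Q₁ − 2Q₂ = 49.2 + 35.5 − 2×43.7 = -2.7000
denominator: Q₃ − Q₁ = 49.2 − 35.5 = 13.7000
Bowley skewness = -2.7000 / 13.7000 ≈ -0.1971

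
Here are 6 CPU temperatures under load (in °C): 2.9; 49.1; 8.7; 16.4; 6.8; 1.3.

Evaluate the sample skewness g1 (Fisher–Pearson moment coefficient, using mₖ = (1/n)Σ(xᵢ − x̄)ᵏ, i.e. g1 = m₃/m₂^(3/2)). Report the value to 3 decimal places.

1.465

x̄ = (2.9 + 49.1 + 8.7 + 16.4 + 6.8 + 1.3) / 6 = 14.2000
deviations (xᵢ − x̄): -11.3000, 34.9000, -5.5000, 2.2000, -7.4000, -12.9000
Σ(xᵢ − x̄)² = 1601.9600 ⇒ m₂ = 1601.9600/6 = 266.99333
Σ(xᵢ − x̄)³ = 38358.0120 ⇒ m₃ = 38358.0120/6 = 6393.00200
m₂^(3/2) = 266.99333^(1.5) = 4362.65255
g1 = m₃ / m₂^(3/2) = 6393.00200 / 4362.65255 ≈ 1.465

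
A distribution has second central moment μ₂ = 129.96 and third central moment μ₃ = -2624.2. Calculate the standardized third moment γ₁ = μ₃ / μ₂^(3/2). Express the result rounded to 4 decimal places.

-1.7713

σ = √μ₂ = √129.96 = 11.40000
σ³ = μ₂^(3/2) = 1481.54400
γ₁ = μ₃/σ³ = -2624.2 / 1481.54400 ≈ -1.7713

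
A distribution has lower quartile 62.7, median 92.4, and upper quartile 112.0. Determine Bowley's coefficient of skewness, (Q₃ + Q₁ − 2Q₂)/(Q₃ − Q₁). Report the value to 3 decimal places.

-0.205

numerator: Q₃ + Q₁ − 2Q₂ = 112.0 + 62.7 − 2×92.4 = -10.1000
denominator: Q₃ − Q₁ = 112.0 − 62.7 = 49.3000
Bowley skewness = -10.1000 / 49.3000 ≈ -0.205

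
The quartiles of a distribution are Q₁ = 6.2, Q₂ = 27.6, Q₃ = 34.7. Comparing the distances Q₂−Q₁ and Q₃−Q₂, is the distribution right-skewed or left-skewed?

left-skewed

Q₂ − Q₁ = 21.4;  Q₃ − Q₂ = 7.1
Q₂ − Q₁ > Q₃ − Q₂ ⇒ the lower half is more spread out ⇒ left-skewed.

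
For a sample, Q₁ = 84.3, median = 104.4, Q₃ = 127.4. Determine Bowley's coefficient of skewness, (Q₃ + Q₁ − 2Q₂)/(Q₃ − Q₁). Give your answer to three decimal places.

numerator: Q₃ + Q₁ − 2Q₂ = 127.4 + 84.3 − 2×104.4 = 2.9000
denominator: Q₃ − Q₁ = 127.4 − 84.3 = 43.1000
Bowley skewness = 2.9000 / 43.1000 ≈ 0.067

0.067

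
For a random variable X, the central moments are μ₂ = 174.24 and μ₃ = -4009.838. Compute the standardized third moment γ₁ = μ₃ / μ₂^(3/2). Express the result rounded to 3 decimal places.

σ = √μ₂ = √174.24 = 13.20000
σ³ = μ₂^(3/2) = 2299.96800
γ₁ = μ₃/σ³ = -4009.838 / 2299.96800 ≈ -1.743

-1.743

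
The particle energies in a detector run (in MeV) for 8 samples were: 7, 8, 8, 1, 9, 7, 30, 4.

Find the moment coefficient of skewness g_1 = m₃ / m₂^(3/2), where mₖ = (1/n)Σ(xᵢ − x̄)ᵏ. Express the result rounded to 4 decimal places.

1.8511

x̄ = (7 + 8 + 8 + 1 + 9 + 7 + 30 + 4) / 8 = 9.2500
deviations (xᵢ − x̄): -2.2500, -1.2500, -1.2500, -8.2500, -0.2500, -2.2500, 20.7500, -5.2500
Σ(xᵢ − x̄)² = 539.5000 ⇒ m₂ = 539.5000/8 = 67.43750
Σ(xᵢ − x̄)³ = 8201.2500 ⇒ m₃ = 8201.2500/8 = 1025.15625
m₂^(3/2) = 67.43750^(1.5) = 553.79903
g_1 = m₃ / m₂^(3/2) = 1025.15625 / 553.79903 ≈ 1.8511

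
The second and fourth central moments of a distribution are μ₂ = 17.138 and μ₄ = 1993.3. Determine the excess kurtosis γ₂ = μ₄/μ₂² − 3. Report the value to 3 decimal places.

3.787

μ₂² = 17.138² = 293.71104
μ₄/μ₂² = 1993.3 / 293.71104 = 6.78660
γ₂ = 6.78660 − 3 ≈ 3.787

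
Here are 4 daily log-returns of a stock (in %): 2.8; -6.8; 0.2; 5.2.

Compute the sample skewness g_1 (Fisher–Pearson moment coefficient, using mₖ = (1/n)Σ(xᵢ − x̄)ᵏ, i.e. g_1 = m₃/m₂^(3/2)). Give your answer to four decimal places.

-0.6535

x̄ = (2.8 - 6.8 + 0.2 + 5.2) / 4 = 0.3500
deviations (xᵢ − x̄): 2.4500, -7.1500, -0.1500, 4.8500
Σ(xᵢ − x̄)² = 80.6700 ⇒ m₂ = 80.6700/4 = 20.16750
Σ(xᵢ − x̄)³ = -236.7390 ⇒ m₃ = -236.7390/4 = -59.18475
m₂^(3/2) = 20.16750^(1.5) = 90.56869
g_1 = m₃ / m₂^(3/2) = -59.18475 / 90.56869 ≈ -0.6535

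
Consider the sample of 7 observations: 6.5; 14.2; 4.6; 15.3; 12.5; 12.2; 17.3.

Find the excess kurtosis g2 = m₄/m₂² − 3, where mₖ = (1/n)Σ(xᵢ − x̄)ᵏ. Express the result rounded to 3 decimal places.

x̄ = 11.8000
Σ(xᵢ − x̄)² = 128.8400 ⇒ m₂ = 18.40571
Σ(xᵢ − x̄)⁴ = 4575.0020 ⇒ m₄ = 653.57171
m₂² = 338.77032
g2 = m₄/m₂² − 3 = 1.92925 − 3 ≈ -1.071

-1.071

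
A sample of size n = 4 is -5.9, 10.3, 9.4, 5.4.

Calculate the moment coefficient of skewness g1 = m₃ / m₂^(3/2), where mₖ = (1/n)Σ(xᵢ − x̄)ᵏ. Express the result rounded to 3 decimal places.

-0.897

x̄ = (-5.9 + 10.3 + 9.4 + 5.4) / 4 = 4.8000
deviations (xᵢ − x̄): -10.7000, 5.5000, 4.6000, 0.6000
Σ(xᵢ − x̄)² = 166.2600 ⇒ m₂ = 166.2600/4 = 41.56500
Σ(xᵢ − x̄)³ = -961.1160 ⇒ m₃ = -961.1160/4 = -240.27900
m₂^(3/2) = 41.56500^(1.5) = 267.97339
g1 = m₃ / m₂^(3/2) = -240.27900 / 267.97339 ≈ -0.897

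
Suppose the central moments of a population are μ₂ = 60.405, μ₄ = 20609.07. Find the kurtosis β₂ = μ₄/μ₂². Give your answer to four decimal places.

5.6482

μ₂² = 60.405² = 3648.76403
μ₄/μ₂² = 20609.07 / 3648.76403 = 5.64823
β₂ ≈ 5.6482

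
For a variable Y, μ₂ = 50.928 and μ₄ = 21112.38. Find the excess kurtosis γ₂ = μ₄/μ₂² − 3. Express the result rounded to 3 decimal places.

5.140

μ₂² = 50.928² = 2593.66118
μ₄/μ₂² = 21112.38 / 2593.66118 = 8.13999
γ₂ = 8.13999 − 3 ≈ 5.140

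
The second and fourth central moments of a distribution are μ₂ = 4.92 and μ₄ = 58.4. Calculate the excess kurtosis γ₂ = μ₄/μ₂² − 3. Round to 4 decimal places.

-0.5874

μ₂² = 4.92² = 24.20640
μ₄/μ₂² = 58.4 / 24.20640 = 2.41259
γ₂ = 2.41259 − 3 ≈ -0.5874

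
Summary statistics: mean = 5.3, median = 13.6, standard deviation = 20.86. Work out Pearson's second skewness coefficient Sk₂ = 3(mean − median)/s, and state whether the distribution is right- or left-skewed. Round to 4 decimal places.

Sk₂ = 3(5.3 − 13.6) / 20.86 = 3 × -8.3000 / 20.86
    = -24.9000 / 20.86 ≈ -1.1937
Sk₂ < 0 ⇒ mean < median ⇒ left-skewed (negative skew).

-1.1937, left-skewed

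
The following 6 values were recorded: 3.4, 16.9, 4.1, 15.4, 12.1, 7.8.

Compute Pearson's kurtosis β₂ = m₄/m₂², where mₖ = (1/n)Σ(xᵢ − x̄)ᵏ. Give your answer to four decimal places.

x̄ = 9.9500
Σ(xᵢ − x̄)² = 164.3750 ⇒ m₂ = 27.39583
Σ(xᵢ − x̄)⁴ = 6269.9090 ⇒ m₄ = 1044.98484
m₂² = 750.53168
β₂ = m₄/m₂² = 1044.98484 / 750.53168 ≈ 1.3923

1.3923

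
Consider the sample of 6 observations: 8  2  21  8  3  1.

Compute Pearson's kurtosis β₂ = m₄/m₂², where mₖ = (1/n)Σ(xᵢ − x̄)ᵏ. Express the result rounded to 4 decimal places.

3.1043

x̄ = 7.1667
Σ(xᵢ − x̄)² = 274.8333 ⇒ m₂ = 45.80556
Σ(xᵢ − x̄)⁴ = 39080.1528 ⇒ m₄ = 6513.35880
m₂² = 2098.14892
β₂ = m₄/m₂² = 6513.35880 / 2098.14892 ≈ 3.1043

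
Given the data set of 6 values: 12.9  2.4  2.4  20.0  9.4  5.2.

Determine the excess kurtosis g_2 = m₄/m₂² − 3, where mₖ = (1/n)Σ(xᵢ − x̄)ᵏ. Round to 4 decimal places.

-0.8874

x̄ = 8.7167
Σ(xᵢ − x̄)² = 237.4483 ⇒ m₂ = 39.57472
Σ(xᵢ − x̄)⁴ = 19852.2390 ⇒ m₄ = 3308.70650
m₂² = 1566.15864
g_2 = m₄/m₂² − 3 = 2.11263 − 3 ≈ -0.8874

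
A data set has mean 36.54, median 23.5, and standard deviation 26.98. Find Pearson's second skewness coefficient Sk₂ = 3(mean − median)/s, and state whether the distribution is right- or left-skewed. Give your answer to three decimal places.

Sk₂ = 3(36.54 − 23.5) / 26.98 = 3 × 13.0400 / 26.98
    = 39.1200 / 26.98 ≈ 1.450
Sk₂ > 0 ⇒ mean > median ⇒ right-skewed (positive skew).

1.450, right-skewed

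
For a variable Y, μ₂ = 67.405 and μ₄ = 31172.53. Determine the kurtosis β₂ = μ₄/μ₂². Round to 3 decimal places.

μ₂² = 67.405² = 4543.43403
μ₄/μ₂² = 31172.53 / 4543.43403 = 6.86101
β₂ ≈ 6.861

6.861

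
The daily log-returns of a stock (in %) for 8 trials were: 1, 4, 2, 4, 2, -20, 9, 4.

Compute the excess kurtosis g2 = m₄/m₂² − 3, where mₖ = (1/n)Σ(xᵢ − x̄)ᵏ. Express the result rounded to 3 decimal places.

2.350

x̄ = 0.7500
Σ(xᵢ − x̄)² = 533.5000 ⇒ m₂ = 66.68750
Σ(xᵢ − x̄)⁴ = 190356.1563 ⇒ m₄ = 23794.51953
m₂² = 4447.22266
g2 = m₄/m₂² − 3 = 5.35042 − 3 ≈ 2.350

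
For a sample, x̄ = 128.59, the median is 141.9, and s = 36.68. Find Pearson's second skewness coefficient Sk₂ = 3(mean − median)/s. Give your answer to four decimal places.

-1.0886

Sk₂ = 3(128.59 − 141.9) / 36.68 = 3 × -13.3100 / 36.68
    = -39.9300 / 36.68 ≈ -1.0886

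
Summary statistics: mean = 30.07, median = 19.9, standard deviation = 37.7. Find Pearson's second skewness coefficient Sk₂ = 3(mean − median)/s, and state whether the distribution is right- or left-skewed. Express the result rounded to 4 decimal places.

0.8093, right-skewed

Sk₂ = 3(30.07 − 19.9) / 37.7 = 3 × 10.1700 / 37.7
    = 30.5100 / 37.7 ≈ 0.8093
Sk₂ > 0 ⇒ mean > median ⇒ right-skewed (positive skew).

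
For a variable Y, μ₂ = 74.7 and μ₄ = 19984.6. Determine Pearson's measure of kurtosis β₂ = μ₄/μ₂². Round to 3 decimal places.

μ₂² = 74.7² = 5580.09000
μ₄/μ₂² = 19984.6 / 5580.09000 = 3.58141
β₂ ≈ 3.581

3.581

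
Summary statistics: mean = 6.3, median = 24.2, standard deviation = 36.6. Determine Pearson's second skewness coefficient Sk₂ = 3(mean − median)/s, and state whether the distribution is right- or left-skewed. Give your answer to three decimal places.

Sk₂ = 3(6.3 − 24.2) / 36.6 = 3 × -17.9000 / 36.6
    = -53.7000 / 36.6 ≈ -1.467
Sk₂ < 0 ⇒ mean < median ⇒ left-skewed (negative skew).

-1.467, left-skewed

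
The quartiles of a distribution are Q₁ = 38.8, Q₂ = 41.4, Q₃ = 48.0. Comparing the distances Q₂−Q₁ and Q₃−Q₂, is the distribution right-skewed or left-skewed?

Q₂ − Q₁ = 2.6;  Q₃ − Q₂ = 6.6
Q₃ − Q₂ > Q₂ − Q₁ ⇒ the upper half is more spread out ⇒ right-skewed.

right-skewed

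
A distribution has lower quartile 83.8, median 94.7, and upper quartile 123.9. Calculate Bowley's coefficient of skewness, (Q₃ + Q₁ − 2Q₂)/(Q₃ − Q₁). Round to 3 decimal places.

numerator: Q₃ + Q₁ − 2Q₂ = 123.9 + 83.8 − 2×94.7 = 18.3000
denominator: Q₃ − Q₁ = 123.9 − 83.8 = 40.1000
Bowley skewness = 18.3000 / 40.1000 ≈ 0.456

0.456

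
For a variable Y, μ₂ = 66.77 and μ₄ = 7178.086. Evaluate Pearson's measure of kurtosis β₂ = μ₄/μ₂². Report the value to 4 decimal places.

μ₂² = 66.77² = 4458.23290
μ₄/μ₂² = 7178.086 / 4458.23290 = 1.61007
β₂ ≈ 1.6101

1.6101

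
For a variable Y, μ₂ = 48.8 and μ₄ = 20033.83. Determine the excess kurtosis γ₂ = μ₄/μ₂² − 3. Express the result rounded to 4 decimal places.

μ₂² = 48.8² = 2381.44000
μ₄/μ₂² = 20033.83 / 2381.44000 = 8.41249
γ₂ = 8.41249 − 3 ≈ 5.4125

5.4125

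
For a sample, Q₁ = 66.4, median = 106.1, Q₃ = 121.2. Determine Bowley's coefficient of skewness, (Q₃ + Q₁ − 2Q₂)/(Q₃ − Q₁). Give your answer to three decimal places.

numerator: Q₃ + Q₁ − 2Q₂ = 121.2 + 66.4 − 2×106.1 = -24.6000
denominator: Q₃ − Q₁ = 121.2 − 66.4 = 54.8000
Bowley skewness = -24.6000 / 54.8000 ≈ -0.449

-0.449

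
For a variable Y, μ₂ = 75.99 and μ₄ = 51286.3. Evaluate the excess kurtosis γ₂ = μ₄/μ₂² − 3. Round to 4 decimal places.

5.8815

μ₂² = 75.99² = 5774.48010
μ₄/μ₂² = 51286.3 / 5774.48010 = 8.88154
γ₂ = 8.88154 − 3 ≈ 5.8815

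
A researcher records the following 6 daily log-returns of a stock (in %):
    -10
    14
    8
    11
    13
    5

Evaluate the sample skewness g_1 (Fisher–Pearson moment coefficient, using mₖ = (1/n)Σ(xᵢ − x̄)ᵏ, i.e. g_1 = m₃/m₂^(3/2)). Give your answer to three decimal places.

x̄ = (-10 + 14 + 8 + 11 + 13 + 5) / 6 = 6.8333
deviations (xᵢ − x̄): -16.8333, 7.1667, 1.1667, 4.1667, 6.1667, -1.8333
Σ(xᵢ − x̄)² = 394.8333 ⇒ m₂ = 394.8333/6 = 65.80556
Σ(xᵢ − x̄)³ = -4099.5556 ⇒ m₃ = -4099.5556/6 = -683.25926
m₂^(3/2) = 65.80556^(1.5) = 533.81877
g_1 = m₃ / m₂^(3/2) = -683.25926 / 533.81877 ≈ -1.280

-1.280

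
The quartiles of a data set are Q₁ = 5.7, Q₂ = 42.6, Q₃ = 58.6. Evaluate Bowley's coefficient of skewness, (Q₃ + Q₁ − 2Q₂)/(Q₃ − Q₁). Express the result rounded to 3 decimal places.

-0.395

numerator: Q₃ + Q₁ − 2Q₂ = 58.6 + 5.7 − 2×42.6 = -20.9000
denominator: Q₃ − Q₁ = 58.6 − 5.7 = 52.9000
Bowley skewness = -20.9000 / 52.9000 ≈ -0.395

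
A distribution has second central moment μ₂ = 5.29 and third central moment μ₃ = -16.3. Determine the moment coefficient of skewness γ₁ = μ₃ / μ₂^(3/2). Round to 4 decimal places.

σ = √μ₂ = √5.29 = 2.30000
σ³ = μ₂^(3/2) = 12.16700
γ₁ = μ₃/σ³ = -16.3 / 12.16700 ≈ -1.3397

-1.3397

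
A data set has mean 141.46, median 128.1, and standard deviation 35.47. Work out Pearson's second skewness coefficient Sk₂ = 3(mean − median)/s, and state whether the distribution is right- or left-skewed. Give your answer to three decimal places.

Sk₂ = 3(141.46 − 128.1) / 35.47 = 3 × 13.3600 / 35.47
    = 40.0800 / 35.47 ≈ 1.130
Sk₂ > 0 ⇒ mean > median ⇒ right-skewed (positive skew).

1.130, right-skewed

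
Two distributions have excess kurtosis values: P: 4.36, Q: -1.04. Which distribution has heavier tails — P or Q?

P

Higher excess kurtosis ⇒ heavier tails relative to the normal distribution.
4.36 vs -1.04: the larger is 4.36, so P has heavier tails. (P is leptokurtic — heavier-than-normal tails; the other is platykurtic.)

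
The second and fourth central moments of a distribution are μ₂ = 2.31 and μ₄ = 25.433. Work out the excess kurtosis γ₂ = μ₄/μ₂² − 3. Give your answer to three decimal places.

1.766

μ₂² = 2.31² = 5.33610
μ₄/μ₂² = 25.433 / 5.33610 = 4.76622
γ₂ = 4.76622 − 3 ≈ 1.766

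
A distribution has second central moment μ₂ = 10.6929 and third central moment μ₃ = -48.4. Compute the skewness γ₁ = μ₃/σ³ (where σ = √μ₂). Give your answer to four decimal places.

-1.3842

σ = √μ₂ = √10.6929 = 3.27000
σ³ = μ₂^(3/2) = 34.96578
γ₁ = μ₃/σ³ = -48.4 / 34.96578 ≈ -1.3842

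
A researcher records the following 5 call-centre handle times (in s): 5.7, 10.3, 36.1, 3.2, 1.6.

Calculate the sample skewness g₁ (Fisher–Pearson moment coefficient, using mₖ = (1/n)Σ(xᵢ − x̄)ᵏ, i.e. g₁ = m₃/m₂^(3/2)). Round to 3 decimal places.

x̄ = (5.7 + 10.3 + 36.1 + 3.2 + 1.6) / 5 = 11.3800
deviations (xᵢ − x̄): -5.6800, -1.0800, 24.7200, -8.1800, -9.7800
Σ(xᵢ − x̄)² = 807.0680 ⇒ m₂ = 807.0680/5 = 161.41360
Σ(xᵢ − x̄)³ = 13438.5631 ⇒ m₃ = 13438.5631/5 = 2687.71262
m₂^(3/2) = 161.41360^(1.5) = 2050.73803
g₁ = m₃ / m₂^(3/2) = 2687.71262 / 2050.73803 ≈ 1.311

1.311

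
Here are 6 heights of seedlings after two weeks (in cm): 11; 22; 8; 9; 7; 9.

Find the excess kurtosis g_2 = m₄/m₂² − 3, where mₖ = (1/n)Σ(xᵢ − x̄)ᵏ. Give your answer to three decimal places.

x̄ = 11.0000
Σ(xᵢ − x̄)² = 154.0000 ⇒ m₂ = 25.66667
Σ(xᵢ − x̄)⁴ = 15010.0000 ⇒ m₄ = 2501.66667
m₂² = 658.77778
g_2 = m₄/m₂² − 3 = 3.79744 − 3 ≈ 0.797

0.797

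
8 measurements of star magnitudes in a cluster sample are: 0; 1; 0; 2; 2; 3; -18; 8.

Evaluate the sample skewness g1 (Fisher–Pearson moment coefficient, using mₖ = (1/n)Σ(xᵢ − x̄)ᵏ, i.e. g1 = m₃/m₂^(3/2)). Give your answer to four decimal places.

x̄ = (0 + 1 + 0 + 2 + 2 + 3 - 18 + 8) / 8 = -0.2500
deviations (xᵢ − x̄): 0.2500, 1.2500, 0.2500, 2.2500, 2.2500, 3.2500, -17.7500, 8.2500
Σ(xᵢ − x̄)² = 405.5000 ⇒ m₂ = 405.5000/8 = 50.68750
Σ(xᵢ − x̄)³ = -4971.7500 ⇒ m₃ = -4971.7500/8 = -621.46875
m₂^(3/2) = 50.68750^(1.5) = 360.87044
g1 = m₃ / m₂^(3/2) = -621.46875 / 360.87044 ≈ -1.7221

-1.7221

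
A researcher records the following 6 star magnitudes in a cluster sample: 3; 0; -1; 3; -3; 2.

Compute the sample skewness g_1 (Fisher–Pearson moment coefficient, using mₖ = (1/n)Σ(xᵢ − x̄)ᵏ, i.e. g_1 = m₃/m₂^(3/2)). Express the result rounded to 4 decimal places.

-0.4077

x̄ = (3 + 0 - 1 + 3 - 3 + 2) / 6 = 0.6667
deviations (xᵢ − x̄): 2.3333, -0.6667, -1.6667, 2.3333, -3.6667, 1.3333
Σ(xᵢ − x̄)² = 29.3333 ⇒ m₂ = 29.3333/6 = 4.88889
Σ(xᵢ − x̄)³ = -26.4444 ⇒ m₃ = -26.4444/6 = -4.40741
m₂^(3/2) = 4.88889^(1.5) = 10.80974
g_1 = m₃ / m₂^(3/2) = -4.40741 / 10.80974 ≈ -0.4077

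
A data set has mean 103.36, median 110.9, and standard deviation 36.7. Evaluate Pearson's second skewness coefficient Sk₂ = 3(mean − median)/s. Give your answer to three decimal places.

Sk₂ = 3(103.36 − 110.9) / 36.7 = 3 × -7.5400 / 36.7
    = -22.6200 / 36.7 ≈ -0.616

-0.616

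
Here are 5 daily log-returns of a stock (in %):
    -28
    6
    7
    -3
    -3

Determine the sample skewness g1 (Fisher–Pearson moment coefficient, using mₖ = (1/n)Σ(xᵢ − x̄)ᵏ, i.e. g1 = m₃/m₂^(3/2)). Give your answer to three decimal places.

x̄ = (-28 + 6 + 7 - 3 - 3) / 5 = -4.2000
deviations (xᵢ − x̄): -23.8000, 10.2000, 11.2000, 1.2000, 1.2000
Σ(xᵢ − x̄)² = 798.8000 ⇒ m₂ = 798.8000/5 = 159.76000
Σ(xᵢ − x̄)³ = -11011.6800 ⇒ m₃ = -11011.6800/5 = -2202.33600
m₂^(3/2) = 159.76000^(1.5) = 2019.30573
g1 = m₃ / m₂^(3/2) = -2202.33600 / 2019.30573 ≈ -1.091

-1.091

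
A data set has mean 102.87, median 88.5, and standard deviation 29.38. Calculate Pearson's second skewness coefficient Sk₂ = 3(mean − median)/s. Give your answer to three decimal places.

Sk₂ = 3(102.87 − 88.5) / 29.38 = 3 × 14.3700 / 29.38
    = 43.1100 / 29.38 ≈ 1.467

1.467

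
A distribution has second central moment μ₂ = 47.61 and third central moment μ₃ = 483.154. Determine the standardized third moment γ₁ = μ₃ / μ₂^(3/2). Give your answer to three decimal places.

σ = √μ₂ = √47.61 = 6.90000
σ³ = μ₂^(3/2) = 328.50900
γ₁ = μ₃/σ³ = 483.154 / 328.50900 ≈ 1.471

1.471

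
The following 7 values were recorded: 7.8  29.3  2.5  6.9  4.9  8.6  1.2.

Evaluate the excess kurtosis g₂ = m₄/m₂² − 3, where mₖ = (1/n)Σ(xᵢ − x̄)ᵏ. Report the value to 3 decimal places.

1.447

x̄ = 8.7429
Σ(xᵢ − x̄)² = 537.5371 ⇒ m₂ = 76.79102
Σ(xᵢ − x̄)⁴ = 183573.8092 ⇒ m₄ = 26224.82989
m₂² = 5896.86082
g₂ = m₄/m₂² − 3 = 4.44725 − 3 ≈ 1.447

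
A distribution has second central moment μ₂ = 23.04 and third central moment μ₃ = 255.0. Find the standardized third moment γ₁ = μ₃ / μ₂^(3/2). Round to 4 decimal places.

σ = √μ₂ = √23.04 = 4.80000
σ³ = μ₂^(3/2) = 110.59200
γ₁ = μ₃/σ³ = 255.0 / 110.59200 ≈ 2.3058

2.3058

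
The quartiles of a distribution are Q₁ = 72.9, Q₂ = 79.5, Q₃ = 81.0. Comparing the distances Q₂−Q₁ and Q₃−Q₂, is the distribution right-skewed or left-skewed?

Q₂ − Q₁ = 6.6;  Q₃ − Q₂ = 1.5
Q₂ − Q₁ > Q₃ − Q₂ ⇒ the lower half is more spread out ⇒ left-skewed.

left-skewed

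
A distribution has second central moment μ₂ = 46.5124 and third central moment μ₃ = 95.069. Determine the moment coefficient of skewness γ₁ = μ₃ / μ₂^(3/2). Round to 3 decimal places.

σ = √μ₂ = √46.5124 = 6.82000
σ³ = μ₂^(3/2) = 317.21457
γ₁ = μ₃/σ³ = 95.069 / 317.21457 ≈ 0.300

0.300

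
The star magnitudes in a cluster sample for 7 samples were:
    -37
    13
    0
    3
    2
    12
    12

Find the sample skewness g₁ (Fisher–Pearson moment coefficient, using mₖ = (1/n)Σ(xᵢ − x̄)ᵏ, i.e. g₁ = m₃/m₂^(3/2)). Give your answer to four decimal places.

x̄ = (-37 + 13 + 0 + 3 + 2 + 12 + 12) / 7 = 0.7143
deviations (xᵢ − x̄): -37.7143, 12.2857, -0.7143, 2.2857, 1.2857, 11.2857, 11.2857
Σ(xᵢ − x̄)² = 1835.4286 ⇒ m₂ = 1835.4286/7 = 262.20408
Σ(xᵢ − x̄)³ = -48900.6122 ⇒ m₃ = -48900.6122/7 = -6985.80175
m₂^(3/2) = 262.20408^(1.5) = 4245.79647
g₁ = m₃ / m₂^(3/2) = -6985.80175 / 4245.79647 ≈ -1.6453

-1.6453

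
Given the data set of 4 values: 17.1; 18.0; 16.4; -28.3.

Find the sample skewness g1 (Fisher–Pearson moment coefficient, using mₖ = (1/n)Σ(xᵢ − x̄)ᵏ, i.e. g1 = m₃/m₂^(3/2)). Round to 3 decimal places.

-1.152

x̄ = (17.1 + 18.0 + 16.4 - 28.3) / 4 = 5.8000
deviations (xᵢ − x̄): 11.3000, 12.2000, 10.6000, -34.1000
Σ(xᵢ − x̄)² = 1551.7000 ⇒ m₂ = 1551.7000/4 = 387.92500
Σ(xᵢ − x̄)³ = -35202.0600 ⇒ m₃ = -35202.0600/4 = -8800.51500
m₂^(3/2) = 387.92500^(1.5) = 7640.49777
g1 = m₃ / m₂^(3/2) = -8800.51500 / 7640.49777 ≈ -1.152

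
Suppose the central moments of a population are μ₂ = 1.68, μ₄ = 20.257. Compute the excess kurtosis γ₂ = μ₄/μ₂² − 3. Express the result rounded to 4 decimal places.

μ₂² = 1.68² = 2.82240
μ₄/μ₂² = 20.257 / 2.82240 = 7.17723
γ₂ = 7.17723 − 3 ≈ 4.1772

4.1772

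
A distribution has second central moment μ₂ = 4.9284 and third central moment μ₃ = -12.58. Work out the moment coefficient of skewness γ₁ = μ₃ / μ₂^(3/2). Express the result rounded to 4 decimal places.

-1.1498

σ = √μ₂ = √4.9284 = 2.22000
σ³ = μ₂^(3/2) = 10.94105
γ₁ = μ₃/σ³ = -12.58 / 10.94105 ≈ -1.1498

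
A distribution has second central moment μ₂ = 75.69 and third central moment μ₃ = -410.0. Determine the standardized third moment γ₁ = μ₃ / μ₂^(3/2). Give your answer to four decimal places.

σ = √μ₂ = √75.69 = 8.70000
σ³ = μ₂^(3/2) = 658.50300
γ₁ = μ₃/σ³ = -410.0 / 658.50300 ≈ -0.6226

-0.6226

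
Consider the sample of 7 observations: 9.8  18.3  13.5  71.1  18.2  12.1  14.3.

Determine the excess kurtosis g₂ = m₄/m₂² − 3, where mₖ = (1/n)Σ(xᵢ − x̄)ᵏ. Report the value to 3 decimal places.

x̄ = 22.4714
Σ(xᵢ − x̄)² = 2815.7743 ⇒ m₂ = 402.25347
Σ(xᵢ − x̄)⁴ = 5640909.6126 ⇒ m₄ = 805844.23037
m₂² = 161807.85363
g₂ = m₄/m₂² − 3 = 4.98025 − 3 ≈ 1.980

1.980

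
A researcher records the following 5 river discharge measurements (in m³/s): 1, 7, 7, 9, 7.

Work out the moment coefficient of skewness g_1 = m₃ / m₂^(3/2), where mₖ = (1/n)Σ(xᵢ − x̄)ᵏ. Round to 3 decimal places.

x̄ = (1 + 7 + 7 + 9 + 7) / 5 = 6.2000
deviations (xᵢ − x̄): -5.2000, 0.8000, 0.8000, 2.8000, 0.8000
Σ(xᵢ − x̄)² = 36.8000 ⇒ m₂ = 36.8000/5 = 7.36000
Σ(xᵢ − x̄)³ = -117.1200 ⇒ m₃ = -117.1200/5 = -23.42400
m₂^(3/2) = 7.36000^(1.5) = 19.96718
g_1 = m₃ / m₂^(3/2) = -23.42400 / 19.96718 ≈ -1.173

-1.173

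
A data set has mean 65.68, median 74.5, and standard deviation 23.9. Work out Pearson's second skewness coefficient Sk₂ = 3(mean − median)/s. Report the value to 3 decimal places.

-1.107

Sk₂ = 3(65.68 − 74.5) / 23.9 = 3 × -8.8200 / 23.9
    = -26.4600 / 23.9 ≈ -1.107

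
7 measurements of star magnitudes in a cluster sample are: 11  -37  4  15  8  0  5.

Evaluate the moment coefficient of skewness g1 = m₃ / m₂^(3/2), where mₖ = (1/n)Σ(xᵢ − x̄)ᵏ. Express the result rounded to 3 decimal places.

-1.708

x̄ = (11 - 37 + 4 + 15 + 8 + 0 + 5) / 7 = 0.8571
deviations (xᵢ − x̄): 10.1429, -37.8571, 3.1429, 14.1429, 7.1429, -0.8571, 4.1429
Σ(xᵢ − x̄)² = 1814.8571 ⇒ m₂ = 1814.8571/7 = 259.26531
Σ(xᵢ − x̄)³ = -49917.1837 ⇒ m₃ = -49917.1837/7 = -7131.02624
m₂^(3/2) = 259.26531^(1.5) = 4174.61671
g1 = m₃ / m₂^(3/2) = -7131.02624 / 4174.61671 ≈ -1.708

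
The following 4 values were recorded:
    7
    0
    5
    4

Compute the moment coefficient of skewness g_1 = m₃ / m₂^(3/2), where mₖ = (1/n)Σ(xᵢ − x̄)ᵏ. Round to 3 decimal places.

x̄ = (7 + 0 + 5 + 4) / 4 = 4.0000
deviations (xᵢ − x̄): 3.0000, -4.0000, 1.0000, 0.0000
Σ(xᵢ − x̄)² = 26.0000 ⇒ m₂ = 26.0000/4 = 6.50000
Σ(xᵢ − x̄)³ = -36.0000 ⇒ m₃ = -36.0000/4 = -9.00000
m₂^(3/2) = 6.50000^(1.5) = 16.57181
g_1 = m₃ / m₂^(3/2) = -9.00000 / 16.57181 ≈ -0.543

-0.543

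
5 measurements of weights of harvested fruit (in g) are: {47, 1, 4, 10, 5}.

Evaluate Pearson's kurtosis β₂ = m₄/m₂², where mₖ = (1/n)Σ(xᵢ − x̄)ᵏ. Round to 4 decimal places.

3.1043

x̄ = 13.4000
Σ(xᵢ − x̄)² = 1453.2000 ⇒ m₂ = 290.64000
Σ(xᵢ − x̄)⁴ = 1311112.6560 ⇒ m₄ = 262222.53120
m₂² = 84471.60960
β₂ = m₄/m₂² = 262222.53120 / 84471.60960 ≈ 3.1043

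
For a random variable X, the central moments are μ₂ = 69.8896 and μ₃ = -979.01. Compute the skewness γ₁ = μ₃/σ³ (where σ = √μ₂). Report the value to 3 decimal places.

σ = √μ₂ = √69.8896 = 8.36000
σ³ = μ₂^(3/2) = 584.27706
γ₁ = μ₃/σ³ = -979.01 / 584.27706 ≈ -1.676

-1.676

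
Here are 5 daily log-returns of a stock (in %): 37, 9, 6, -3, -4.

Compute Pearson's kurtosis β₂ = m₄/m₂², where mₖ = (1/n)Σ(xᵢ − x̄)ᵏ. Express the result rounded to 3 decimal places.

x̄ = 9.0000
Σ(xᵢ − x̄)² = 1106.0000 ⇒ m₂ = 221.20000
Σ(xᵢ − x̄)⁴ = 664034.0000 ⇒ m₄ = 132806.80000
m₂² = 48929.44000
β₂ = m₄/m₂² = 132806.80000 / 48929.44000 ≈ 2.714

2.714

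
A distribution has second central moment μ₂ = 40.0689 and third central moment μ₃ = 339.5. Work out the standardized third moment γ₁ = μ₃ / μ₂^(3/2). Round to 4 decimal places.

1.3385

σ = √μ₂ = √40.0689 = 6.33000
σ³ = μ₂^(3/2) = 253.63614
γ₁ = μ₃/σ³ = 339.5 / 253.63614 ≈ 1.3385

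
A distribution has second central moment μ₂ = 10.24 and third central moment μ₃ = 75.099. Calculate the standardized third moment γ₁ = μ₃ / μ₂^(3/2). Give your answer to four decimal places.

σ = √μ₂ = √10.24 = 3.20000
σ³ = μ₂^(3/2) = 32.76800
γ₁ = μ₃/σ³ = 75.099 / 32.76800 ≈ 2.2918

2.2918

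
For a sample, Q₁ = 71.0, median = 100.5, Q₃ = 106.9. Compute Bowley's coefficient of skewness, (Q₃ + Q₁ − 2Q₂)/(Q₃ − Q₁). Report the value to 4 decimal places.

numerator: Q₃ + Q₁ − 2Q₂ = 106.9 + 71.0 − 2×100.5 = -23.1000
denominator: Q₃ − Q₁ = 106.9 − 71.0 = 35.9000
Bowley skewness = -23.1000 / 35.9000 ≈ -0.6435

-0.6435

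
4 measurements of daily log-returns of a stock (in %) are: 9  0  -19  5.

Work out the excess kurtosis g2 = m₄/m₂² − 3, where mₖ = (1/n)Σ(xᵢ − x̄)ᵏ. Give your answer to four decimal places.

-0.8929

x̄ = -1.2500
Σ(xᵢ − x̄)² = 460.7500 ⇒ m₂ = 115.18750
Σ(xᵢ − x̄)⁴ = 111830.8281 ⇒ m₄ = 27957.70703
m₂² = 13268.16016
g2 = m₄/m₂² − 3 = 2.10713 − 3 ≈ -0.8929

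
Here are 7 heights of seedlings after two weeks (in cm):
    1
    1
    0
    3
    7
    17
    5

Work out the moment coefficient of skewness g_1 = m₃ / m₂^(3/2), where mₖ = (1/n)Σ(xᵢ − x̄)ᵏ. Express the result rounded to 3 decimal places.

x̄ = (1 + 1 + 0 + 3 + 7 + 17 + 5) / 7 = 4.8571
deviations (xᵢ − x̄): -3.8571, -3.8571, -4.8571, -1.8571, 2.1429, 12.1429, 0.1429
Σ(xᵢ − x̄)² = 208.8571 ⇒ m₂ = 208.8571/7 = 29.83673
Σ(xᵢ − x̄)³ = 1564.5306 ⇒ m₃ = 1564.5306/7 = 223.50437
m₂^(3/2) = 29.83673^(1.5) = 162.97723
g_1 = m₃ / m₂^(3/2) = 223.50437 / 162.97723 ≈ 1.371

1.371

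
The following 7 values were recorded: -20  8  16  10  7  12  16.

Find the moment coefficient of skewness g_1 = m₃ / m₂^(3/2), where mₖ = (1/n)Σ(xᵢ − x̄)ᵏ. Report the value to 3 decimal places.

-1.697

x̄ = (-20 + 8 + 16 + 10 + 7 + 12 + 16) / 7 = 7.0000
deviations (xᵢ − x̄): -27.0000, 1.0000, 9.0000, 3.0000, 0.0000, 5.0000, 9.0000
Σ(xᵢ − x̄)² = 926.0000 ⇒ m₂ = 926.0000/7 = 132.28571
Σ(xᵢ − x̄)³ = -18072.0000 ⇒ m₃ = -18072.0000/7 = -2581.71429
m₂^(3/2) = 132.28571^(1.5) = 1521.49111
g_1 = m₃ / m₂^(3/2) = -2581.71429 / 1521.49111 ≈ -1.697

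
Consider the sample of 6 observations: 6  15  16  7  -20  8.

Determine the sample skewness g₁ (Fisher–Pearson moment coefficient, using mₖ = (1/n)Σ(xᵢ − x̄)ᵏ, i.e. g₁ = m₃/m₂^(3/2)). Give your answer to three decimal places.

x̄ = (6 + 15 + 16 + 7 - 20 + 8) / 6 = 5.3333
deviations (xᵢ − x̄): 0.6667, 9.6667, 10.6667, 1.6667, -25.3333, 2.6667
Σ(xᵢ − x̄)² = 859.3333 ⇒ m₂ = 859.3333/6 = 143.22222
Σ(xᵢ − x̄)³ = -14117.5556 ⇒ m₃ = -14117.5556/6 = -2352.92593
m₂^(3/2) = 143.22222^(1.5) = 1714.01892
g₁ = m₃ / m₂^(3/2) = -2352.92593 / 1714.01892 ≈ -1.373

-1.373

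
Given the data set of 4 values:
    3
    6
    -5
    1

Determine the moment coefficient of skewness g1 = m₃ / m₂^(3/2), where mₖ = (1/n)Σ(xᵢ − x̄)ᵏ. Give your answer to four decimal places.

x̄ = (3 + 6 - 5 + 1) / 4 = 1.2500
deviations (xᵢ − x̄): 1.7500, 4.7500, -6.2500, -0.2500
Σ(xᵢ − x̄)² = 64.7500 ⇒ m₂ = 64.7500/4 = 16.18750
Σ(xᵢ − x̄)³ = -131.6250 ⇒ m₃ = -131.6250/4 = -32.90625
m₂^(3/2) = 16.18750^(1.5) = 65.12829
g1 = m₃ / m₂^(3/2) = -32.90625 / 65.12829 ≈ -0.5053

-0.5053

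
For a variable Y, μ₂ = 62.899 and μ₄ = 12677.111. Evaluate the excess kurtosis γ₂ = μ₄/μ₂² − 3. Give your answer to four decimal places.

0.2043

μ₂² = 62.899² = 3956.28420
μ₄/μ₂² = 12677.111 / 3956.28420 = 3.20430
γ₂ = 3.20430 − 3 ≈ 0.2043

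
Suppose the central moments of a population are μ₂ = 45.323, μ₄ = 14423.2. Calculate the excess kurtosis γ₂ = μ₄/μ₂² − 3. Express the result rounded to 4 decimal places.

μ₂² = 45.323² = 2054.17433
μ₄/μ₂² = 14423.2 / 2054.17433 = 7.02141
γ₂ = 7.02141 − 3 ≈ 4.0214

4.0214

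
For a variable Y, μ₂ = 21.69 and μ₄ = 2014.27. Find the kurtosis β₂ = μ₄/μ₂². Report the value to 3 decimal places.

4.282

μ₂² = 21.69² = 470.45610
μ₄/μ₂² = 2014.27 / 470.45610 = 4.28153
β₂ ≈ 4.282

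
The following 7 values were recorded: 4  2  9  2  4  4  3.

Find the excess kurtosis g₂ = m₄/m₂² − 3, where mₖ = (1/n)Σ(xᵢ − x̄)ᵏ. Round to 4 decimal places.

x̄ = 4.0000
Σ(xᵢ − x̄)² = 34.0000 ⇒ m₂ = 4.85714
Σ(xᵢ − x̄)⁴ = 658.0000 ⇒ m₄ = 94.00000
m₂² = 23.59184
g₂ = m₄/m₂² − 3 = 3.98443 − 3 ≈ 0.9844

0.9844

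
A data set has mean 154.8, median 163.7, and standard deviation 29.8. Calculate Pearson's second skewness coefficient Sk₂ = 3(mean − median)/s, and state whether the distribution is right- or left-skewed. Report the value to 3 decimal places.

Sk₂ = 3(154.8 − 163.7) / 29.8 = 3 × -8.9000 / 29.8
    = -26.7000 / 29.8 ≈ -0.896
Sk₂ < 0 ⇒ mean < median ⇒ left-skewed (negative skew).

-0.896, left-skewed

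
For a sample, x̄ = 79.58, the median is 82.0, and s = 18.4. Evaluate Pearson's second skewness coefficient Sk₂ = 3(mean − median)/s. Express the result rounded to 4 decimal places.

Sk₂ = 3(79.58 − 82.0) / 18.4 = 3 × -2.4200 / 18.4
    = -7.2600 / 18.4 ≈ -0.3946

-0.3946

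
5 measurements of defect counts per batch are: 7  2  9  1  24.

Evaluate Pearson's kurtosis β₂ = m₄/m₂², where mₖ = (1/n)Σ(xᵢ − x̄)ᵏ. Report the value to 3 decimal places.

x̄ = 8.6000
Σ(xᵢ − x̄)² = 341.2000 ⇒ m₂ = 68.24000
Σ(xᵢ − x̄)⁴ = 61485.1360 ⇒ m₄ = 12297.02720
m₂² = 4656.69760
β₂ = m₄/m₂² = 12297.02720 / 4656.69760 ≈ 2.641

2.641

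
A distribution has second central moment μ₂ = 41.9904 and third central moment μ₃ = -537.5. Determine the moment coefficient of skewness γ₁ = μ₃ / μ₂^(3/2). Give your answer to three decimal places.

-1.975

σ = √μ₂ = √41.9904 = 6.48000
σ³ = μ₂^(3/2) = 272.09779
γ₁ = μ₃/σ³ = -537.5 / 272.09779 ≈ -1.975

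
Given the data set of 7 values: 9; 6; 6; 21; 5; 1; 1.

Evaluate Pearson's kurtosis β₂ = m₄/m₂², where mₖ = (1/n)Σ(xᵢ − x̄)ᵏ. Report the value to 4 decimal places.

x̄ = 7.0000
Σ(xᵢ − x̄)² = 278.0000 ⇒ m₂ = 39.71429
Σ(xᵢ − x̄)⁴ = 41042.0000 ⇒ m₄ = 5863.14286
m₂² = 1577.22449
β₂ = m₄/m₂² = 5863.14286 / 1577.22449 ≈ 3.7174

3.7174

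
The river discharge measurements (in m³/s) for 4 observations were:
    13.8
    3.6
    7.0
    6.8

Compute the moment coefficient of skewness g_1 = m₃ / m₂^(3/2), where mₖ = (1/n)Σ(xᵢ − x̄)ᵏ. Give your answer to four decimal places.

x̄ = (13.8 + 3.6 + 7.0 + 6.8) / 4 = 7.8000
deviations (xᵢ − x̄): 6.0000, -4.2000, -0.8000, -1.0000
Σ(xᵢ − x̄)² = 55.2800 ⇒ m₂ = 55.2800/4 = 13.82000
Σ(xᵢ − x̄)³ = 140.4000 ⇒ m₃ = 140.4000/4 = 35.10000
m₂^(3/2) = 13.82000^(1.5) = 51.37621
g_1 = m₃ / m₂^(3/2) = 35.10000 / 51.37621 ≈ 0.6832

0.6832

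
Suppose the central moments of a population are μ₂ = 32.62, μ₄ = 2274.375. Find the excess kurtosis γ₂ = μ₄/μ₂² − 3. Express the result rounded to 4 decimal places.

-0.8626

μ₂² = 32.62² = 1064.06440
μ₄/μ₂² = 2274.375 / 1064.06440 = 2.13744
γ₂ = 2.13744 − 3 ≈ -0.8626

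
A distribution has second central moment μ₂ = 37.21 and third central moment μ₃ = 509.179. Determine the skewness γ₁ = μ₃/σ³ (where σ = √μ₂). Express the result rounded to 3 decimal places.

σ = √μ₂ = √37.21 = 6.10000
σ³ = μ₂^(3/2) = 226.98100
γ₁ = μ₃/σ³ = 509.179 / 226.98100 ≈ 2.243

2.243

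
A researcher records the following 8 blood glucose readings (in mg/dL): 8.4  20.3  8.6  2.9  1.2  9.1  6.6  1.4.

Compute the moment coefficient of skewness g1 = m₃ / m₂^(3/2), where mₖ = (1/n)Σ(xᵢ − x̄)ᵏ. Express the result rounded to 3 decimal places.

1.088

x̄ = (8.4 + 20.3 + 8.6 + 2.9 + 1.2 + 9.1 + 6.6 + 1.4) / 8 = 7.3125
deviations (xᵢ − x̄): 1.0875, 12.9875, 1.2875, -4.4125, -6.1125, 1.7875, -0.7125, -5.9125
Σ(xᵢ − x̄)² = 267.0088 ⇒ m₂ = 267.0088/8 = 33.37609
Σ(xᵢ − x̄)³ = 1678.4602 ⇒ m₃ = 1678.4602/8 = 209.80752
m₂^(3/2) = 33.37609^(1.5) = 192.82052
g1 = m₃ / m₂^(3/2) = 209.80752 / 192.82052 ≈ 1.088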